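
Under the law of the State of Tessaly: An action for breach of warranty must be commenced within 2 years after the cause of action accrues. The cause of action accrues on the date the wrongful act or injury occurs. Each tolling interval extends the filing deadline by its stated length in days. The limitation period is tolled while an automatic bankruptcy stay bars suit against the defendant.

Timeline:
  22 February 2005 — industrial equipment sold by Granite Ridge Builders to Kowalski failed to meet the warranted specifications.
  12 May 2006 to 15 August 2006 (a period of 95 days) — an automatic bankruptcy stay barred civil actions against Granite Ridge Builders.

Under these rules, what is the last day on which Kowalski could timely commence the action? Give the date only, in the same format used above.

The claim accrued on 22 February 2005, when the wrongful act occurred.
The untolled deadline — 2 years after 22 February 2005 — is 22 February 2007.
The period was tolled for 95 days by the automatic bankruptcy stay (12 May 2006 to 15 August 2006), pushing the deadline to 28 May 2007.

28 May 2007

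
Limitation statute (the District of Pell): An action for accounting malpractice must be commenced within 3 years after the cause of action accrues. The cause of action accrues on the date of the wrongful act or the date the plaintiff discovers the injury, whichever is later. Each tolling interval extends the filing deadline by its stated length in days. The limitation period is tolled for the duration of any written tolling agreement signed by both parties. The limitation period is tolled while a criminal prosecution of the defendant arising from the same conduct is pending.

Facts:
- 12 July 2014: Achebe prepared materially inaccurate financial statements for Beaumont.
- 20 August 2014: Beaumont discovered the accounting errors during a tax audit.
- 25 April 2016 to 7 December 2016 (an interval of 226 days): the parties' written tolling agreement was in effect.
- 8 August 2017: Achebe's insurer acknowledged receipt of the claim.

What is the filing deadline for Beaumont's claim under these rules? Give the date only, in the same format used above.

Taking the later of the act (12 July 2014) and discovery (20 August 2014), the claim accrued on 20 August 2014.
3 years from 20 August 2014 is 20 August 2017.
The period was tolled for 226 days by the written tolling agreement (25 April 2016 to 7 December 2016), pushing the deadline to 3 April 2018.
The other events in the timeline have no effect on the limitation period under the stated rules.

3 April 2018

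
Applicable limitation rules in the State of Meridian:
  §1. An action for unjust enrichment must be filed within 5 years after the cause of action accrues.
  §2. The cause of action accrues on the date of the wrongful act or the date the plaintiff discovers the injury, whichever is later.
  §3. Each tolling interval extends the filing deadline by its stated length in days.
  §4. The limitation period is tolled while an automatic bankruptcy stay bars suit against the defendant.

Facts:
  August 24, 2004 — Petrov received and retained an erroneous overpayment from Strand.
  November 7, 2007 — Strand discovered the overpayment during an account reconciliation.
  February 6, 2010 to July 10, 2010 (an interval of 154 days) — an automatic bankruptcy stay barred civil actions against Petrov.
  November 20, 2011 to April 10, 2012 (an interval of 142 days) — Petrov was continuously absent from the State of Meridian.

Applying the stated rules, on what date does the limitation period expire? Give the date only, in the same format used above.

The claim accrued on November 7, 2007 — the later of the August 24, 2004 act and the November 7, 2007 discovery.
5 years from November 7, 2007 is November 7, 2012.
The period was tolled for 154 days by the automatic bankruptcy stay (February 6, 2010 to July 10, 2010), pushing the deadline to April 10, 2013.
Although the defendant's absence ran from November 20, 2011 to April 10, 2012, the stated rules do not make that a tolling event, so it is disregarded.

April 10, 2013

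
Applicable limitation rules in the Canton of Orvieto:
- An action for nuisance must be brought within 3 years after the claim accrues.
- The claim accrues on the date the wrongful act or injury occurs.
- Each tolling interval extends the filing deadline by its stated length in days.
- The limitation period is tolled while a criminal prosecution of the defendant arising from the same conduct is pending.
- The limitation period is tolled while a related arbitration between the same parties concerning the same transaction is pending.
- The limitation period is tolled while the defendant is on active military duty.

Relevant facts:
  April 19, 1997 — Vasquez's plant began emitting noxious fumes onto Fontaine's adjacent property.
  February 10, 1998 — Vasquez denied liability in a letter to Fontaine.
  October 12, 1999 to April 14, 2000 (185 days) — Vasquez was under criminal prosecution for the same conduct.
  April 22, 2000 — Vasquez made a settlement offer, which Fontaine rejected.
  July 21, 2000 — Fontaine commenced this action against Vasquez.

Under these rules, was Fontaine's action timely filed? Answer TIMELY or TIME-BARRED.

The claim accrued on April 19, 1997, the date of the act.
3 years from April 19, 1997 is April 19, 2000.
The pending criminal prosecution from October 12, 1999 to April 14, 2000 tolled the period for 185 days, extending the deadline to October 21, 2000.
Nothing else in the chronology tolls or restarts the period.
The July 21, 2000 filing precedes the October 21, 2000 deadline; the claim is timely.

TIMELY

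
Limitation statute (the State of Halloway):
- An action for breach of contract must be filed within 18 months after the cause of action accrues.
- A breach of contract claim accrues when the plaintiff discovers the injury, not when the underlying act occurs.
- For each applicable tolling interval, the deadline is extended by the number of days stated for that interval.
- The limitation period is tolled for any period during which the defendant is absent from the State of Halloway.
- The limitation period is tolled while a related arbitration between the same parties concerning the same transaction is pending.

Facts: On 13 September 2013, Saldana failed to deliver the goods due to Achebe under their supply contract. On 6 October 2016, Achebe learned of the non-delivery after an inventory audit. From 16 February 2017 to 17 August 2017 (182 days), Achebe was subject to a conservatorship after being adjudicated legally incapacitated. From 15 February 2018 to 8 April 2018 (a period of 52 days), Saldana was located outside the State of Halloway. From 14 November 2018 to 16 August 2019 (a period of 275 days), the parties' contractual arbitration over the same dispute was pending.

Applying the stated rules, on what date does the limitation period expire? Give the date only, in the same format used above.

Accrual is tied to discovery, so the period began on 6 October 2016 rather than on 13 September 2013 when the act occurred.
The untolled deadline — 18 months after 6 October 2016 — is 6 April 2018.
The period was tolled for 52 days by the defendant's absence from the jurisdiction (15 February 2018 to 8 April 2018), pushing the deadline to 28 May 2018.
The pending related arbitration from 14 November 2018 to 16 August 2019 began after the period had already run on 28 May 2018, so it has no tolling effect.
No stated provision tolls the period for the plaintiff's incapacity, so the interval from 16 February 2017 to 17 August 2017 has no effect on the deadline.

28 May 2018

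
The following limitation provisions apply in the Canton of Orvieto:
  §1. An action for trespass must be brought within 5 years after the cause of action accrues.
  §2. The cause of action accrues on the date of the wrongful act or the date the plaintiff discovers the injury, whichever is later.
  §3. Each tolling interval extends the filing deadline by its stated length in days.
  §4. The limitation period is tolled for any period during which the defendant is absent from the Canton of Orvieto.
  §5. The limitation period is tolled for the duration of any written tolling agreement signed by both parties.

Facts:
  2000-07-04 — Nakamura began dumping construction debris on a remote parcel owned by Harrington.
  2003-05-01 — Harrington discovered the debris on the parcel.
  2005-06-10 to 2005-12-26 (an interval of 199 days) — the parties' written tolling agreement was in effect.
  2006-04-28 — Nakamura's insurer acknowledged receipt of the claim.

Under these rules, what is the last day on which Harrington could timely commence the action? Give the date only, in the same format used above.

The claim accrued on 2003-05-01 — the later of the 2000-07-04 act and the 2003-05-01 discovery.
Adding the 5 years base period to 2003-05-01 gives a deadline of 2008-05-01, before any tolling.
Because the written tolling agreement ran from 2005-06-10 to 2005-12-26, the deadline is extended by 199 days to 2008-11-16.
None of the other events listed affects the running of the period under the stated rules.

2008-11-16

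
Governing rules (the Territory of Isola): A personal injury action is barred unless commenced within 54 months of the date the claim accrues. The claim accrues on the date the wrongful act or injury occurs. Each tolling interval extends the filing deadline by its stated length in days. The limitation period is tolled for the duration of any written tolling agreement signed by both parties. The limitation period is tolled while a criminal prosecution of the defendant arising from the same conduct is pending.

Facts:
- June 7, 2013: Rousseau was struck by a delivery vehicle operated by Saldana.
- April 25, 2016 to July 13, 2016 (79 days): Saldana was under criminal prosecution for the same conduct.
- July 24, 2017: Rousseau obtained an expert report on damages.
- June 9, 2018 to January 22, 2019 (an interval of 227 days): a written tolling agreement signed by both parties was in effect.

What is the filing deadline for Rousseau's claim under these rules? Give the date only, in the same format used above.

The claim accrued on June 7, 2013, when the wrongful act occurred.
54 months from June 7, 2013 is December 7, 2017.
The period was tolled for 79 days by the pending criminal prosecution (April 25, 2016 to July 13, 2016), pushing the deadline to February 24, 2018.
The written tolling agreement starting June 9, 2018 came too late — the period had run on February 24, 2018 — and so does not extend the deadline.
Nothing else in the chronology tolls or restarts the period.

February 24, 2018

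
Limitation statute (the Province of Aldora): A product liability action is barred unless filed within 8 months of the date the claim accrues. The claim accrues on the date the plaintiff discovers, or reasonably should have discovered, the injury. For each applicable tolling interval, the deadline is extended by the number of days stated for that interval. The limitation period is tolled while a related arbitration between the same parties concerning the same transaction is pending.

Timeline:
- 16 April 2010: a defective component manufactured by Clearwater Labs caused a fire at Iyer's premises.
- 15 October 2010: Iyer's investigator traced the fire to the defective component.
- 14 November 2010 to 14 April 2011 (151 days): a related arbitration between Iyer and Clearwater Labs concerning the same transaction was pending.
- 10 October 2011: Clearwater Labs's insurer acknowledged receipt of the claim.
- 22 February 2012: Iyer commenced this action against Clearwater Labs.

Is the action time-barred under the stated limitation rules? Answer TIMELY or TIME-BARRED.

TIME-BARRED

Under the discovery rule, the claim accrued on 15 October 2010, when Iyer discovered the injury — not on the 16 April 2010 date of the underlying act.
The untolled deadline — 8 months after 15 October 2010 — is 15 June 2011.
Because the pending related arbitration ran from 14 November 2010 to 14 April 2011, the deadline is extended by 151 days to 13 November 2011.
Nothing else in the chronology tolls or restarts the period.
Filing on 22 February 2012 missed the 13 November 2011 deadline — the action is time-barred.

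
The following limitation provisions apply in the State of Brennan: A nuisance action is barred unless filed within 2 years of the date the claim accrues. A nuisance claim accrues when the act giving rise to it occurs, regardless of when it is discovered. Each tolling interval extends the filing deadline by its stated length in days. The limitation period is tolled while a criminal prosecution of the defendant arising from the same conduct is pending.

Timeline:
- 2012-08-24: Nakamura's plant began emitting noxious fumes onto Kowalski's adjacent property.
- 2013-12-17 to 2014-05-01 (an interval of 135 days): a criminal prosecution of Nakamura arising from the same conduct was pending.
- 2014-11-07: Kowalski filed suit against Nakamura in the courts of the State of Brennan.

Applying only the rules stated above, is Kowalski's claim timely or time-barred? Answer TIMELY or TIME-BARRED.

TIMELY

The limitation period began to run on 2012-08-24.
2 years from 2012-08-24 is 2014-08-24.
The period was tolled for 135 days by the pending criminal prosecution (2013-12-17 to 2014-05-01), pushing the deadline to 2015-01-06.
The 2014-11-07 filing precedes the 2015-01-06 deadline; the claim is timely.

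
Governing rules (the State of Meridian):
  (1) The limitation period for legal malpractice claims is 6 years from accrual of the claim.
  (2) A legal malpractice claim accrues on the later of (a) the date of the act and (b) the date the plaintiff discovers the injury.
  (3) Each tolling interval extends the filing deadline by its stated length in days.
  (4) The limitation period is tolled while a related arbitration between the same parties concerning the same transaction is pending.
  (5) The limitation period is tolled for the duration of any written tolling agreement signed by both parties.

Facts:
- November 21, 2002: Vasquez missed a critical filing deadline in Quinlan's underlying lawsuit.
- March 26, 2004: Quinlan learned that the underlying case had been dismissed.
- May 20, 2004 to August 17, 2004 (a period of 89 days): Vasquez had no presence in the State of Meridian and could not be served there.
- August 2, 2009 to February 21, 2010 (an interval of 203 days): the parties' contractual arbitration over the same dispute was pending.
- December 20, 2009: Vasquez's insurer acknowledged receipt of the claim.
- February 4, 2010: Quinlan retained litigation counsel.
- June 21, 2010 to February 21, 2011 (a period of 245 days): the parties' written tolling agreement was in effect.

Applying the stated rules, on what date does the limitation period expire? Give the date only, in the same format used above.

June 17, 2011

The claim accrued on March 26, 2004 — the later of the November 21, 2002 act and the March 26, 2004 discovery.
The untolled deadline — 6 years after March 26, 2004 — is March 26, 2010.
Because the pending related arbitration ran from August 2, 2009 to February 21, 2010, the deadline is extended by 203 days to October 15, 2010.
The written tolling agreement from June 21, 2010 to February 21, 2011 tolled the period for 245 days, extending the deadline to June 17, 2011.
No stated provision tolls the period for the defendant's absence, so the interval from May 20, 2004 to August 17, 2004 has no effect on the deadline.
None of the other events listed affects the running of the period under the stated rules.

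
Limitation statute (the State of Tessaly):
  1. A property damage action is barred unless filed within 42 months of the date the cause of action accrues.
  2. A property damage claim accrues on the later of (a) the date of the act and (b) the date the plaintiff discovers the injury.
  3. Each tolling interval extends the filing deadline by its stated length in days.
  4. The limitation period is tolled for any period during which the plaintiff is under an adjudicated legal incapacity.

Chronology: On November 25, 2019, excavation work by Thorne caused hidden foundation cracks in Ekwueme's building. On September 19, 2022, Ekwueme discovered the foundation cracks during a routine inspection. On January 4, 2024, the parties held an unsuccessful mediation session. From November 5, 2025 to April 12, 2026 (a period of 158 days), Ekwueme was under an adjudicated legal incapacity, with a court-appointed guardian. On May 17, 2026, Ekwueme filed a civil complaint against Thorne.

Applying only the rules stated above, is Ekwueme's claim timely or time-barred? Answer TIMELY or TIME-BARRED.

Taking the later of the act (November 25, 2019) and discovery (September 19, 2022), the claim accrued on September 19, 2022.
42 months from September 19, 2022 is March 19, 2026.
Because the plaintiff's legal incapacity ran from November 5, 2025 to April 12, 2026, the deadline is extended by 158 days to August 24, 2026.
None of the other events listed affects the running of the period under the stated rules.
Ekwueme filed on May 17, 2026, before the August 24, 2026 deadline, so the action is timely.

TIMELY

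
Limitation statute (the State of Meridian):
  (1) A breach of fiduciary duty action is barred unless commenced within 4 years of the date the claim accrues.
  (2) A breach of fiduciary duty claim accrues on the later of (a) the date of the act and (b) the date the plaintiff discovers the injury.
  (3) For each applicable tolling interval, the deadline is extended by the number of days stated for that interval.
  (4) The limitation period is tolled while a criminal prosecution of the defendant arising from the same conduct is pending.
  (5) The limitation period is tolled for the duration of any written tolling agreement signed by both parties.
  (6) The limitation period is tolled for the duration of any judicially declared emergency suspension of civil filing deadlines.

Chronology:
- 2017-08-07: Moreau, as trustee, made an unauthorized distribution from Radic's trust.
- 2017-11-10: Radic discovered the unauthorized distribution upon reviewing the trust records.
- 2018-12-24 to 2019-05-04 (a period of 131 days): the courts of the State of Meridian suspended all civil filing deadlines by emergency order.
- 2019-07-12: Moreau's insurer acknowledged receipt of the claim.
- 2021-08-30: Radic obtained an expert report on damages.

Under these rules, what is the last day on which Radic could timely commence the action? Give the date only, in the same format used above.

Taking the later of the act (2017-08-07) and discovery (2017-11-10), the claim accrued on 2017-11-10.
Adding the 4 years base period to 2017-11-10 gives a deadline of 2021-11-10, before any tolling.
The period was tolled for 131 days by the emergency suspension of filing deadlines (2018-12-24 to 2019-05-04), pushing the deadline to 2022-03-21.
The other events in the timeline have no effect on the limitation period under the stated rules.

2022-03-21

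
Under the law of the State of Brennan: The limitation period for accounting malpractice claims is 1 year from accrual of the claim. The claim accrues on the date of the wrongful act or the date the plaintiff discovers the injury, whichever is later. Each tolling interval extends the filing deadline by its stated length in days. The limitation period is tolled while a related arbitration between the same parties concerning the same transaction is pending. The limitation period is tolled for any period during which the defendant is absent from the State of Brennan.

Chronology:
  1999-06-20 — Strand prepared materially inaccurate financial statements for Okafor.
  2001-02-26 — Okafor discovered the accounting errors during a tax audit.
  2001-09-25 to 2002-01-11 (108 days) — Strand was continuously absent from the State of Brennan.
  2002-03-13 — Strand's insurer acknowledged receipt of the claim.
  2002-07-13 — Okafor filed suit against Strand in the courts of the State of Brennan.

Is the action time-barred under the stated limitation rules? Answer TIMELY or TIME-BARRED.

Because discovery on 2001-02-26 post-dates the 1999-06-20 act, accrual under the later-of rule falls on 2001-02-26.
The untolled deadline — 1 year after 2001-02-26 — is 2002-02-26.
Because the defendant's absence from the jurisdiction ran from 2001-09-25 to 2002-01-11, the deadline is extended by 108 days to 2002-06-14.
Nothing else in the chronology tolls or restarts the period.
The 2002-07-13 filing falls after the 2002-06-14 deadline; the claim is time-barred.

TIME-BARRED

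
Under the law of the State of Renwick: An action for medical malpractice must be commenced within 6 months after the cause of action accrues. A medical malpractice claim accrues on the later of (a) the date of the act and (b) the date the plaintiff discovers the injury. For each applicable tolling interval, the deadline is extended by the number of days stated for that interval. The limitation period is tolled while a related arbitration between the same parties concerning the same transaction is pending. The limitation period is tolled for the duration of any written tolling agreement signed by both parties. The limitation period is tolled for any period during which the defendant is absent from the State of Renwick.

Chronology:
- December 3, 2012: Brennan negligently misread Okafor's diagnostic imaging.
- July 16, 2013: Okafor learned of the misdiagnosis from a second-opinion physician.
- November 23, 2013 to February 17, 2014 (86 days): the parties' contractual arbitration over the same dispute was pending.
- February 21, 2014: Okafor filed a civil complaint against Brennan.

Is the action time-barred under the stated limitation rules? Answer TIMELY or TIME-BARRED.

TIMELY

The claim accrued on July 16, 2013 — the later of the December 3, 2012 act and the July 16, 2013 discovery.
Adding the 6 months base period to July 16, 2013 gives a deadline of January 16, 2014, before any tolling.
The pending related arbitration from November 23, 2013 to February 17, 2014 tolled the period for 86 days, extending the deadline to April 12, 2014.
Filing on February 21, 2014 beat the April 12, 2014 deadline — the action is timely.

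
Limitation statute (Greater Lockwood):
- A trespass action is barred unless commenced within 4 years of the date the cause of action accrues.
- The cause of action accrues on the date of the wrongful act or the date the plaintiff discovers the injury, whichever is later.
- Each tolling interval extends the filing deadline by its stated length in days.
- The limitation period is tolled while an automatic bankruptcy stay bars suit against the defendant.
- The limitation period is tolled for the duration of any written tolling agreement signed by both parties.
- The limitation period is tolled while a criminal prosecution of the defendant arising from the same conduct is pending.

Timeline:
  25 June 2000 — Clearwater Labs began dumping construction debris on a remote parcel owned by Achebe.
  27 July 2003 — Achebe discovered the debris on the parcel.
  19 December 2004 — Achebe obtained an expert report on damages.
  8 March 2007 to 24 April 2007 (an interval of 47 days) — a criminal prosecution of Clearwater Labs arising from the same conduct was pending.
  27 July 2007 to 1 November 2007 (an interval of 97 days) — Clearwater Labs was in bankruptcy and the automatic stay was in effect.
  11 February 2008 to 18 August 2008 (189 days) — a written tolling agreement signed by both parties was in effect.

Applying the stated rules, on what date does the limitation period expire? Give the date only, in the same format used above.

Taking the later of the act (25 June 2000) and discovery (27 July 2003), the claim accrued on 27 July 2003.
4 years from 27 July 2003 is 27 July 2007.
Because the pending criminal prosecution ran from 8 March 2007 to 24 April 2007, the deadline is extended by 47 days to 12 September 2007.
The automatic bankruptcy stay from 27 July 2007 to 1 November 2007 tolled the period for 97 days, extending the deadline to 18 December 2007.
The written tolling agreement from 11 February 2008 to 18 August 2008 began after the period had already run on 18 December 2007, so it has no tolling effect.
None of the other events listed affects the running of the period under the stated rules.

18 December 2007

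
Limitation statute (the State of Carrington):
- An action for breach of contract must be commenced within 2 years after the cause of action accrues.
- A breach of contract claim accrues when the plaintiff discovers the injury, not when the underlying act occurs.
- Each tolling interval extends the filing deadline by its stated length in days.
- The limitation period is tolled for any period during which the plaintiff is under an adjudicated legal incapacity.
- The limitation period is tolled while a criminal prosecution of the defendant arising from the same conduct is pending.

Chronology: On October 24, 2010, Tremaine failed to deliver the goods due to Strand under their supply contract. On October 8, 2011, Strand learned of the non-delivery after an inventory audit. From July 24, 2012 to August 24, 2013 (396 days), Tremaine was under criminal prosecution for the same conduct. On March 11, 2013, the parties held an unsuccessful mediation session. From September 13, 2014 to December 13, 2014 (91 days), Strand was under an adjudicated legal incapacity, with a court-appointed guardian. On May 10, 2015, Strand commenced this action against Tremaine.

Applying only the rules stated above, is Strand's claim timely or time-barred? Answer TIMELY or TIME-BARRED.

TIME-BARRED

Under the discovery rule, the claim accrued on October 8, 2011, when Strand discovered the injury — not on the October 24, 2010 date of the underlying act.
The untolled deadline — 2 years after October 8, 2011 — is October 8, 2013.
Because the pending criminal prosecution ran from July 24, 2012 to August 24, 2013, the deadline is extended by 396 days to November 8, 2014.
The period was tolled for 91 days by the plaintiff's legal incapacity (September 13, 2014 to December 13, 2014), pushing the deadline to February 7, 2015.
None of the other events listed affects the running of the period under the stated rules.
The May 10, 2015 filing falls after the February 7, 2015 deadline; the claim is time-barred.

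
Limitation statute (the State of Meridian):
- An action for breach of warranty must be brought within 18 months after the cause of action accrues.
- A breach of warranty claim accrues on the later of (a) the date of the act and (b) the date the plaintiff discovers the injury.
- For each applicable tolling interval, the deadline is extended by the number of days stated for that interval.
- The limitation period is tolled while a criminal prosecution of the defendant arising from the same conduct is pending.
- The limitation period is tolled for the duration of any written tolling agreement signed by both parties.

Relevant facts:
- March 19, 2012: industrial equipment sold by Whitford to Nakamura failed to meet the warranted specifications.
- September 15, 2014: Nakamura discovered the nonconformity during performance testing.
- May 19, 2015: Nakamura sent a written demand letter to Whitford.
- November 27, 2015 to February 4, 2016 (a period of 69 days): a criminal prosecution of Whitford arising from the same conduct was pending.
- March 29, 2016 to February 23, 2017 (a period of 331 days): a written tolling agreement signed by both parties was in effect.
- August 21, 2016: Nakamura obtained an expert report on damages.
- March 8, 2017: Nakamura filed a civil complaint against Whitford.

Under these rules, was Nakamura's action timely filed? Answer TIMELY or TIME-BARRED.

TIMELY

Because discovery on September 15, 2014 post-dates the March 19, 2012 act, accrual under the later-of rule falls on September 15, 2014.
The untolled deadline — 18 months after September 15, 2014 — is March 15, 2016.
The period was tolled for 69 days by the pending criminal prosecution (November 27, 2015 to February 4, 2016), pushing the deadline to May 23, 2016.
The period was tolled for 331 days by the written tolling agreement (March 29, 2016 to February 23, 2017), pushing the deadline to April 19, 2017.
None of the other events listed affects the running of the period under the stated rules.
The March 8, 2017 filing precedes the April 19, 2017 deadline; the claim is timely.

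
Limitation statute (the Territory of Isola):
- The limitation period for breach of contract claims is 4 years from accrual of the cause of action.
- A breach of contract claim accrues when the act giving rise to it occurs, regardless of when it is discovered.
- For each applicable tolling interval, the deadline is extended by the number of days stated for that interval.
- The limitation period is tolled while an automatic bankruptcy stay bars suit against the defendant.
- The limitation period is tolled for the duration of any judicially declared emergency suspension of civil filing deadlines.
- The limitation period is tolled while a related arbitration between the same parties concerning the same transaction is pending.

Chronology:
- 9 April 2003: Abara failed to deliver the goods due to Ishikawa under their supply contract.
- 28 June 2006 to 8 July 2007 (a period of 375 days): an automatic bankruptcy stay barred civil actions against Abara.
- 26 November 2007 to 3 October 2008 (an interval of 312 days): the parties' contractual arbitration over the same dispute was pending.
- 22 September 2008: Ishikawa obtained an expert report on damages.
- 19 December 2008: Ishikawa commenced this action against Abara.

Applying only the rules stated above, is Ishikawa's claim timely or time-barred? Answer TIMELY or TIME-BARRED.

The claim accrued on 9 April 2003, when the wrongful act occurred.
4 years from 9 April 2003 is 9 April 2007.
Because the automatic bankruptcy stay ran from 28 June 2006 to 8 July 2007, the deadline is extended by 375 days to 18 April 2008.
The period was tolled for 312 days by the pending related arbitration (26 November 2007 to 3 October 2008), pushing the deadline to 24 February 2009.
The other events in the timeline have no effect on the limitation period under the stated rules.
Filing on 19 December 2008 beat the 24 February 2009 deadline — the action is timely.

TIMELY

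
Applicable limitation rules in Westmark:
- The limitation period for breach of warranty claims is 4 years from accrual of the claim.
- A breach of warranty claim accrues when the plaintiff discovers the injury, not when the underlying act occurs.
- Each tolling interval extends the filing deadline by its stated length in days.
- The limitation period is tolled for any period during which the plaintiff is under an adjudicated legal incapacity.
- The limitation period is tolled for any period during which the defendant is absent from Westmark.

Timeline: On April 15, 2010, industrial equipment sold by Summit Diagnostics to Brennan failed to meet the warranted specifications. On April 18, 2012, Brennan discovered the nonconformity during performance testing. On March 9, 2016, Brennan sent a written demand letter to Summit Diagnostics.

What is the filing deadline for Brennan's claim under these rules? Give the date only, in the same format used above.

April 18, 2016

Under the discovery rule, the claim accrued on April 18, 2012, when Brennan discovered the injury — not on the April 15, 2010 date of the underlying act.
4 years from April 18, 2012 is April 18, 2016.
Nothing else in the chronology tolls or restarts the period.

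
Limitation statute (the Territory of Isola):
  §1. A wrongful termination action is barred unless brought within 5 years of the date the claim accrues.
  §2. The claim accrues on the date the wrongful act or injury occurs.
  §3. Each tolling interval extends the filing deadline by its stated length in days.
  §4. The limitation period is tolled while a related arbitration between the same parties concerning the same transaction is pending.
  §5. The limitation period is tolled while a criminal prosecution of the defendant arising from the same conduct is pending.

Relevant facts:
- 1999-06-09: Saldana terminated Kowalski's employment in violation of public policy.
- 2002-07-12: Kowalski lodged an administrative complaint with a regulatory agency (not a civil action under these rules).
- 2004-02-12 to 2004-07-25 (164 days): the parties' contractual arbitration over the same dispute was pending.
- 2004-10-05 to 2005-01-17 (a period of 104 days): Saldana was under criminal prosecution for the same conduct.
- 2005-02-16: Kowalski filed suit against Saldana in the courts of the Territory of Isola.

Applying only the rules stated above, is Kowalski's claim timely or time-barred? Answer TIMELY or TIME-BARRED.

TIMELY

The claim accrued on 1999-06-09, the date of the act.
5 years from 1999-06-09 is 2004-06-09.
Because the pending related arbitration ran from 2004-02-12 to 2004-07-25, the deadline is extended by 164 days to 2004-11-20.
The pending criminal prosecution from 2004-10-05 to 2005-01-17 tolled the period for 104 days, extending the deadline to 2005-03-04.
None of the other events listed affects the running of the period under the stated rules.
The 2005-02-16 filing precedes the 2005-03-04 deadline; the claim is timely.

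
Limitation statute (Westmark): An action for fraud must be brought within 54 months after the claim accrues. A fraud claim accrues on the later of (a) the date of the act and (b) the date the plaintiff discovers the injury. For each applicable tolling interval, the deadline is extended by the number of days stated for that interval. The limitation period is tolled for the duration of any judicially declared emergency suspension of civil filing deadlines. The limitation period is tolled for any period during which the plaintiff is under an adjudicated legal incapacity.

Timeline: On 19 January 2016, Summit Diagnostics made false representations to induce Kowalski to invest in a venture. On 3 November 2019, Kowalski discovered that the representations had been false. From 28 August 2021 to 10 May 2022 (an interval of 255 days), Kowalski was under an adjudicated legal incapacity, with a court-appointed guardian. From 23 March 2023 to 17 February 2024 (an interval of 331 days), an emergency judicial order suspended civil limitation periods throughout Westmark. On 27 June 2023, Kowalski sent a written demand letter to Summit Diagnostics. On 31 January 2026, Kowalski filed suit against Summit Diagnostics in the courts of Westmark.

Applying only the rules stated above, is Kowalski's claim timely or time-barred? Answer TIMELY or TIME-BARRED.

Taking the later of the act (19 January 2016) and discovery (3 November 2019), the claim accrued on 3 November 2019.
54 months from 3 November 2019 is 3 May 2024.
The plaintiff's legal incapacity from 28 August 2021 to 10 May 2022 tolled the period for 255 days, extending the deadline to 13 January 2025.
Because the emergency suspension of filing deadlines ran from 23 March 2023 to 17 February 2024, the deadline is extended by 331 days to 10 December 2025.
Nothing else in the chronology tolls or restarts the period.
Filing on 31 January 2026 missed the 10 December 2025 deadline — the action is time-barred.

TIME-BARRED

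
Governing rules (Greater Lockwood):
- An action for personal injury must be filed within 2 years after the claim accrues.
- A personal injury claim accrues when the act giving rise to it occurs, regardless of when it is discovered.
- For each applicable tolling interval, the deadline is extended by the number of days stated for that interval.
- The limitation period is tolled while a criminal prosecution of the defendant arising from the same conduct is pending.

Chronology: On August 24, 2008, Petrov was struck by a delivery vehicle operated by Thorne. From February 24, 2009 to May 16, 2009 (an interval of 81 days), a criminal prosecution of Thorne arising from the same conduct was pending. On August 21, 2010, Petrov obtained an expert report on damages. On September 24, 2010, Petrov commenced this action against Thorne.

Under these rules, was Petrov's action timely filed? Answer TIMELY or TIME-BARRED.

TIMELY

The claim accrued on August 24, 2008, when the wrongful act occurred.
2 years from August 24, 2008 is August 24, 2010.
The pending criminal prosecution from February 24, 2009 to May 16, 2009 tolled the period for 81 days, extending the deadline to November 13, 2010.
Nothing else in the chronology tolls or restarts the period.
Petrov filed on September 24, 2010, before the November 13, 2010 deadline, so the action is timely.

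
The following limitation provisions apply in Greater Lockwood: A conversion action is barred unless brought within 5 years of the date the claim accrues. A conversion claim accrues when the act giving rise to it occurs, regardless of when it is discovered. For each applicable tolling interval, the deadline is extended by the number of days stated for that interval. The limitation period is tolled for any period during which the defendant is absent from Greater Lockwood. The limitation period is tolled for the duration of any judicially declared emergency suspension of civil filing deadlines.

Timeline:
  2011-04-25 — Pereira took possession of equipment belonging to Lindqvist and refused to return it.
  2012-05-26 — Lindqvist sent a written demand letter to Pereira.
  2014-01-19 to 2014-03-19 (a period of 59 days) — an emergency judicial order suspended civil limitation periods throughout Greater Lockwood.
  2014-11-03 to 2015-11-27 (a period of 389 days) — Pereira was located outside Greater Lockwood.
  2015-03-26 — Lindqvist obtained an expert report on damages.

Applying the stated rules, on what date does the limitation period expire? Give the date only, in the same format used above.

The limitation period began to run on 2011-04-25.
Adding the 5 years base period to 2011-04-25 gives a deadline of 2016-04-25, before any tolling.
The emergency suspension of filing deadlines from 2014-01-19 to 2014-03-19 tolled the period for 59 days, extending the deadline to 2016-06-23.
Because the defendant's absence from the jurisdiction ran from 2014-11-03 to 2015-11-27, the deadline is extended by 389 days to 2017-07-17.
Nothing else in the chronology tolls or restarts the period.

2017-07-17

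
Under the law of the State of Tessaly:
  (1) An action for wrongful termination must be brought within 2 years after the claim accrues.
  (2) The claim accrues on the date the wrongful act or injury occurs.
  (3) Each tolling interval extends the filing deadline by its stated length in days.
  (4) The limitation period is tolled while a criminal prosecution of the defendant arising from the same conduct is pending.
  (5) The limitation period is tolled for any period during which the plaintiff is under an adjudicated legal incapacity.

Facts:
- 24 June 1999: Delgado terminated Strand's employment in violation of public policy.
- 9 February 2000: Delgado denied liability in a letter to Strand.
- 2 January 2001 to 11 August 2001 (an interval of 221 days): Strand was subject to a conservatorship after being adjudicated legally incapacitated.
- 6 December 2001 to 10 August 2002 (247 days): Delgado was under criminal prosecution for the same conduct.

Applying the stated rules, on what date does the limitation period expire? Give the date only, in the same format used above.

The limitation period began to run on 24 June 1999.
Adding the 2 years base period to 24 June 1999 gives a deadline of 24 June 2001, before any tolling.
The period was tolled for 221 days by the plaintiff's legal incapacity (2 January 2001 to 11 August 2001), pushing the deadline to 31 January 2002.
Because the pending criminal prosecution ran from 6 December 2001 to 10 August 2002, the deadline is extended by 247 days to 5 October 2002.
Nothing else in the chronology tolls or restarts the period.

5 October 2002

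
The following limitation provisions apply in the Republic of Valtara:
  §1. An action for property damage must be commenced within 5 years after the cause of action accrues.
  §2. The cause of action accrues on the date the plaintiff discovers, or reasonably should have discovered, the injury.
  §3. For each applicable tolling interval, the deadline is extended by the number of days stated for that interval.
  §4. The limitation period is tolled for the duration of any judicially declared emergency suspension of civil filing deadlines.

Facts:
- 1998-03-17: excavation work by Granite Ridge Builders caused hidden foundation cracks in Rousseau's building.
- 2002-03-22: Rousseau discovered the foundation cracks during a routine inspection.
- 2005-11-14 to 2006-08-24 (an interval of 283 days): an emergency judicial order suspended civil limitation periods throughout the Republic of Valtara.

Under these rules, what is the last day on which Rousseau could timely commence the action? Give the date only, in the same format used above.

2007-12-30

The claim did not accrue until Rousseau discovered the injury on 2002-03-22; the 1998-03-17 act date does not start the clock under the stated rule.
5 years from 2002-03-22 is 2007-03-22.
The emergency suspension of filing deadlines from 2005-11-14 to 2006-08-24 tolled the period for 283 days, extending the deadline to 2007-12-30.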